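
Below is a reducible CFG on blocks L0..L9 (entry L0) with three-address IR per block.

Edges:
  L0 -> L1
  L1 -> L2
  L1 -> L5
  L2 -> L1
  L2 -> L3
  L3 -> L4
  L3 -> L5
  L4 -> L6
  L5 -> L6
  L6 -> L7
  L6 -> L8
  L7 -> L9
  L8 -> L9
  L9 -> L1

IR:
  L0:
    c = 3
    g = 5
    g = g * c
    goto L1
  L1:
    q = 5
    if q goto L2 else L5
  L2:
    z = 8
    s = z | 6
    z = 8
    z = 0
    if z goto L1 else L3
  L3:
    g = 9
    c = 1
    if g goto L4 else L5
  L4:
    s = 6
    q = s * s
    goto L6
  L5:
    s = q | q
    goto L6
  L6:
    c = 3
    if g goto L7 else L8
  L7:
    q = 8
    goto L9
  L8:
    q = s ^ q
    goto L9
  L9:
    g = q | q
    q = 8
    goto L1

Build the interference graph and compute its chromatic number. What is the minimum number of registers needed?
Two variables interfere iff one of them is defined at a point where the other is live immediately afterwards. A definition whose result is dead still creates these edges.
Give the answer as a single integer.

Per-block:
  L0: def={c,g} ue=∅
  L1: def={q} ue=∅
  L2: def={s,z} ue=∅
  L3: def={c,g} ue=∅
  L4: def={q,s} ue=∅
  L5: def={s} ue={q}
  L6: def={c} ue={g}
  L7: def={q} ue=∅
  L8: def={q} ue={q,s}
  L9: def={g,q} ue={q}

Liveness:
  L0 li=∅ lo={g}
  L1 li={g} lo={g,q}
  L2 li={g,q} lo={g,q}
  L3 li={q} lo={g,q}
  L4 li={g} lo={g,q,s}
  L5 li={g,q} lo={g,q,s}
  L6 li={g,q,s} lo={q,s}
  L7 li=∅ lo={q}
  L8 li={q,s} lo={q}
  L9 li={q} lo={g}

Interference:
  c: {g,q,s}
  g: {c,q,s,z}
  q: {c,g,s,z}
  s: {c,g,q}
  z: {g,q}

Chromatic number:
  {c,g,q,s} pairwise interfere (4-clique) ⇒ χ ≥ 4
  assign c→R2 g→R0 q→R1 s→R3 z→R2 — no edge inside a register ⇒ χ ≤ 4
  χ = 4

Answer: 4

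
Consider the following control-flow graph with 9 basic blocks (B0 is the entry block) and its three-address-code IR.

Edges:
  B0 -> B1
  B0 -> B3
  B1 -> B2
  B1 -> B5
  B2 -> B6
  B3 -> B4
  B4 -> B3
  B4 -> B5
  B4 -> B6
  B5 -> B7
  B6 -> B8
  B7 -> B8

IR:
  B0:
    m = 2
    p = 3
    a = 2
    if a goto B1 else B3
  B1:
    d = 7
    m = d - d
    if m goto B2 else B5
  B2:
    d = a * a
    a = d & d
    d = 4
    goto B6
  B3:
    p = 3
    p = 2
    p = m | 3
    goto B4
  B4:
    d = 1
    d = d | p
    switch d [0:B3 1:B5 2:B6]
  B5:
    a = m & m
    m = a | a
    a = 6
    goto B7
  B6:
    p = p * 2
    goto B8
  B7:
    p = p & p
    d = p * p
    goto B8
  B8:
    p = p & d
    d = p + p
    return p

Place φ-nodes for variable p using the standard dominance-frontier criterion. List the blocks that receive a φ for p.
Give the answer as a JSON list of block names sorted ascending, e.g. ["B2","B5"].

idom tree: B1←B0 B2←B1 B3←B0 B4←B3 B5←B0 B6←B0 B7←B5 B8←B0
Dom at joins:
  B3: preds {B0,B4}: {B0} ∩ {B0,B3,B4} = {B0}; idom=B0
  B5: preds {B1,B4}: {B0,B1} ∩ {B0,B3,B4} = {B0}; idom=B0
  B6: preds {B2,B4}: {B0,B1,B2} ∩ {B0,B3,B4} = {B0}; idom=B0
  B8: preds {B6,B7}: {B0,B6} ∩ {B0,B5,B7} = {B0}; idom=B0

DF derivation:
  B3←B0: walk · to B0
  B3←B4: walk B4→B3 to B0
  B5←B1: walk B1 to B0
  B5←B4: walk B4→B3 to B0
  B6←B2: walk B2→B1 to B0
  B6←B4: walk B4→B3 to B0
  B8←B6: walk B6 to B0
  B8←B7: walk B7→B5 to B0
  B0: DF=∅
  B1: DF={B5,B6}
  B2: DF={B6}
  B3: DF={B3,B5,B6}
  B4: DF={B3,B5,B6}
  B5: DF={B8}
  B6: DF={B8}
  B7: DF={B8}
  B8: DF=∅

φ for p: defs {B0,B3,B6,B7,B8}
  DF⁺ = {B3,B5,B6,B8}

Answer: ["B3", "B5", "B6", "B8"]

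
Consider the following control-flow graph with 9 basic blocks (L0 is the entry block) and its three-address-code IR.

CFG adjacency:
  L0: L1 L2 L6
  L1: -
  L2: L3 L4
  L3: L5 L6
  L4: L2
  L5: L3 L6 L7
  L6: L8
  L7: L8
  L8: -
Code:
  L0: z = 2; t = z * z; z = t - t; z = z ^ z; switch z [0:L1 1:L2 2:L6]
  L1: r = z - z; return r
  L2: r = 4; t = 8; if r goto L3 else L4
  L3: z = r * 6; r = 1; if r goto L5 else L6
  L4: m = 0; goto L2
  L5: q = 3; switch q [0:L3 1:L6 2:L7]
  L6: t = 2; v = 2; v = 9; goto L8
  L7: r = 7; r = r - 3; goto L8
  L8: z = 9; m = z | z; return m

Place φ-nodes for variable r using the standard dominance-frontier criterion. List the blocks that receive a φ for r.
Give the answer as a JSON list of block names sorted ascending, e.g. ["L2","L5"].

Answer: ["L2", "L3", "L6", "L8"]

Analysis:
idom tree: L1←L0 L2←L0 L3←L2 L4←L2 L5←L3 L6←L0 L7←L5 L8←L0
Dom at joins:
  L2: preds {L0,L4}: {L0} ∩ {L0,L2,L4} = {L0}; idom=L0
  L3: preds {L2,L5}: {L0,L2} ∩ {L0,L2,L3,L5} = {L0,L2}; idom=L2
  L6: preds {L0,L3,L5}: {L0} ∩ {L0,L2,L3} ∩ {L0,L2,L3,L5} = {L0}; idom=L0
  L8: preds {L6,L7}: {L0,L6} ∩ {L0,L2,L3,L5,L7} = {L0}; idom=L0

Frontier:
  join L2 pred L0: · stop@L0
  join L2 pred L4: L4→L2 stop@L0
  join L3 pred L2: · stop@L2
  join L3 pred L5: L5→L3 stop@L2
  join L6 pred L0: · stop@L0
  join L6 pred L3: L3→L2 stop@L0
  join L6 pred L5: L5→L3→L2 stop@L0
  join L8 pred L6: L6 stop@L0
  join L8 pred L7: L7→L5→L3→L2 stop@L0
  L0 → ∅
  L1 → ∅
  L2 → {L2,L6,L8}
  L3 → {L3,L6,L8}
  L4 → {L2}
  L5 → {L3,L6,L8}
  L6 → {L8}
  L7 → {L8}
  L8 → ∅

φ for r: defs {L1,L2,L3,L7}
  DF⁺ = {L2,L3,L6,L8}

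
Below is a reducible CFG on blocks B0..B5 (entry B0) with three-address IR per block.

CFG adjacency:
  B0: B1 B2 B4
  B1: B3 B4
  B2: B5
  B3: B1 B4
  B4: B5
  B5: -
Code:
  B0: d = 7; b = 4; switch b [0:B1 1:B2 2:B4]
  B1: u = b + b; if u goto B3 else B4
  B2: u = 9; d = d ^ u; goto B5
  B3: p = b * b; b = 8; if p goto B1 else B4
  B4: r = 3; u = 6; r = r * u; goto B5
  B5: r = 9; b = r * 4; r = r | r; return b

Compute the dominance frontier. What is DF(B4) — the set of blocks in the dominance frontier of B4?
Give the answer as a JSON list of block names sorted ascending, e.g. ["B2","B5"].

idom tree: B1←B0 B2←B0 B3←B1 B4←B0 B5←B0
Dom at joins:
  B1: preds {B0,B3}: {B0} ∩ {B0,B1,B3} = {B0}; idom=B0
  B4: preds {B0,B1,B3}: {B0} ∩ {B0,B1} ∩ {B0,B1,B3} = {B0}; idom=B0
  B5: preds {B2,B4}: {B0,B2} ∩ {B0,B4} = {B0}; idom=B0

Frontier:
  B1←B0: walk · to B0
  B1←B3: walk B3→B1 to B0
  B4←B0: walk · to B0
  B4←B1: walk B1 to B0
  B4←B3: walk B3→B1 to B0
  B5←B2: walk B2 to B0
  B5←B4: walk B4 to B0
  DF(B0)=∅
  DF(B1)={B1,B4}
  DF(B2)={B5}
  DF(B3)={B1,B4}
  DF(B4)={B5}
  DF(B5)=∅

DF(B4) = ["B5"]

Answer: ["B5"]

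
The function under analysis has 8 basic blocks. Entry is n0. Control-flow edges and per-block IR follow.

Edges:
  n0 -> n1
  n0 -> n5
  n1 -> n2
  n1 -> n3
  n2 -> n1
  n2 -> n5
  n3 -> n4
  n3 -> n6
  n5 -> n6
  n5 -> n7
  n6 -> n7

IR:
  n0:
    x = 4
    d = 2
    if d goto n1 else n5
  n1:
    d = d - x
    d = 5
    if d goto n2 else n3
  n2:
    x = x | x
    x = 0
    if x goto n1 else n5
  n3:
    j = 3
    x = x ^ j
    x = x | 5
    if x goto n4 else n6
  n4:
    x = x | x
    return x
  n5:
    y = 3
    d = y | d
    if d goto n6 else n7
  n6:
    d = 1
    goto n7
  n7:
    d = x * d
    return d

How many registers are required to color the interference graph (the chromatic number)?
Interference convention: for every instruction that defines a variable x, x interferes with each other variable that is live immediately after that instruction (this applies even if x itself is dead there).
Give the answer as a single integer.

Answer: 3

Analysis:
Block summaries:
  n0: def={d,x} ue=∅
  n1: def={d} ue={d,x}
  n2: def={x} ue={x}
  n3: def={j,x} ue={x}
  n4: def={x} ue={x}
  n5: def={d,y} ue={d}
  n6: def={d} ue=∅
  n7: def={d} ue={d,x}

Liveness:
  n0: in=∅ out={d,x}
  n1: in={d,x} out={d,x}
  n2: in={d,x} out={d,x}
  n3: in={x} out={x}
  n4: in={x} out=∅
  n5: in={d,x} out={d,x}
  n6: in={x} out={d,x}
  n7: in={d,x} out=∅

Interfere edges:
  d↔{x,y}
  j↔{x}
  x↔{d,j,y}
  y↔{d,x}

Colouring:
  clique {d,x,y} ⇒ need ≥ 3
  assign d→R1 j→R1 x→R0 y→R2 — no edge inside a register ⇒ χ ≤ 3
  χ = 3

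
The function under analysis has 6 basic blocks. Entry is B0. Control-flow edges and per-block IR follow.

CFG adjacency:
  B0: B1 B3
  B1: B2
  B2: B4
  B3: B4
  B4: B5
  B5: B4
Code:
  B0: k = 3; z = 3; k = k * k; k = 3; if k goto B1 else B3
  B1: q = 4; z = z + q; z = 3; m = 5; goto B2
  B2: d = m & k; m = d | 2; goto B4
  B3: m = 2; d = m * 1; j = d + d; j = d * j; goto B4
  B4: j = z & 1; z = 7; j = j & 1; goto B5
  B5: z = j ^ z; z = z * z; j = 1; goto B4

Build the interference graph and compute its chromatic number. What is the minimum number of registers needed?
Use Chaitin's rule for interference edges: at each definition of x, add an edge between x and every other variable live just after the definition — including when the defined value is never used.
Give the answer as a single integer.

Answer: 3

Analysis:
Block summaries:
  B0: def={k,z} ue=∅
  B1: def={m,q,z} ue={z}
  B2: def={d,m} ue={k,m}
  B3: def={d,j,m} ue=∅
  B4: def={j,z} ue={z}
  B5: def={j,z} ue={j,z}

Backward fixpoint:
  B0: in=∅ out={k,z}
  B1: in={k,z} out={k,m,z}
  B2: in={k,m,z} out={z}
  B3: in={z} out={z}
  B4: in={z} out={j,z}
  B5: in={j,z} out={z}

Interfere edges:
  d: {j,z}
  j: {d,z}
  k: {m,q,z}
  m: {k,z}
  q: {k,z}
  z: {d,j,k,m,q}

Registers:
  {d,j,z} pairwise interfere (3-clique) ⇒ χ ≥ 3
  3-colouring: r0={z}  r1={d,k}  r2={j,m,q}
  χ = 3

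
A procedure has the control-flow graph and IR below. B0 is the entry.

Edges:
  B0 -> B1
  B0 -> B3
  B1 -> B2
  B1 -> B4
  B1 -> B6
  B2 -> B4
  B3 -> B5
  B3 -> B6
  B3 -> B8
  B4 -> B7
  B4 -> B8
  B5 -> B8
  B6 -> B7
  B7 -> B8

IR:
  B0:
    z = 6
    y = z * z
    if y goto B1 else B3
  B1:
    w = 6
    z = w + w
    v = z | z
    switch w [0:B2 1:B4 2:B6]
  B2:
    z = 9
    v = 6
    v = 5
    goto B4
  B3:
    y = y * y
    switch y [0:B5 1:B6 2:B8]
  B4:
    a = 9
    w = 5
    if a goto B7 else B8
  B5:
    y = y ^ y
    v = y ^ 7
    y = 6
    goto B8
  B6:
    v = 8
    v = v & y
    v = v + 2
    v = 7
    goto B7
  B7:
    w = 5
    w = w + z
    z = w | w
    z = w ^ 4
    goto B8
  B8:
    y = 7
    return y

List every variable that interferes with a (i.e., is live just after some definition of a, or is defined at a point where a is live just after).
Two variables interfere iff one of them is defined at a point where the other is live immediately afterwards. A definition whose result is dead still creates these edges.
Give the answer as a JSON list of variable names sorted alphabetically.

Per-block:
  B0: {y,z} / ∅
  B1: {v,w,z} / ∅
  B2: {v,z} / ∅
  B3: {y} / {y}
  B4: {a,w} / ∅
  B5: {v,y} / {y}
  B6: {v} / {y}
  B7: {w,z} / {z}
  B8: {y} / ∅

Liveness:
  B0 li=∅ lo={y,z}
  B1 li={y} lo={y,z}
  B2 li=∅ lo={z}
  B3 li={y,z} lo={y,z}
  B4 li={z} lo={z}
  B5 li={y} lo=∅
  B6 li={y,z} lo={z}
  B7 li={z} lo=∅
  B8 li=∅ lo=∅

Interfere edges:
  a — {w,z}
  v — {w,y,z}
  w — {a,v,y,z}
  y — {v,w,z}
  z — {a,v,w,y}

N(a) = ["w", "z"]

Answer: ["w", "z"]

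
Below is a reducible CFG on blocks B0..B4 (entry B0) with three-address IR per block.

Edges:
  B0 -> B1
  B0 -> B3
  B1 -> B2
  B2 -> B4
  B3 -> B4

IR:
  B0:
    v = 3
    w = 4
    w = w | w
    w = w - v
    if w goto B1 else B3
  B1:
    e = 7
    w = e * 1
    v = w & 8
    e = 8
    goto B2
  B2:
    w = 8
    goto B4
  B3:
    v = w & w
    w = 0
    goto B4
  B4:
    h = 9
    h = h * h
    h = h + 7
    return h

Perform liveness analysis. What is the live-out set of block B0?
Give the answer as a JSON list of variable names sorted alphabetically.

Block summaries:
  B0: {v,w} / ∅
  B1: {e,v,w} / ∅
  B2: {w} / ∅
  B3: {v,w} / {w}
  B4: {h} / ∅

Live sets:
  B0: in=∅ out={w}
  B1: in=∅ out=∅
  B2: in=∅ out=∅
  B3: in={w} out=∅
  B4: in=∅ out=∅

live-out(B0) = ["w"]

Answer: ["w"]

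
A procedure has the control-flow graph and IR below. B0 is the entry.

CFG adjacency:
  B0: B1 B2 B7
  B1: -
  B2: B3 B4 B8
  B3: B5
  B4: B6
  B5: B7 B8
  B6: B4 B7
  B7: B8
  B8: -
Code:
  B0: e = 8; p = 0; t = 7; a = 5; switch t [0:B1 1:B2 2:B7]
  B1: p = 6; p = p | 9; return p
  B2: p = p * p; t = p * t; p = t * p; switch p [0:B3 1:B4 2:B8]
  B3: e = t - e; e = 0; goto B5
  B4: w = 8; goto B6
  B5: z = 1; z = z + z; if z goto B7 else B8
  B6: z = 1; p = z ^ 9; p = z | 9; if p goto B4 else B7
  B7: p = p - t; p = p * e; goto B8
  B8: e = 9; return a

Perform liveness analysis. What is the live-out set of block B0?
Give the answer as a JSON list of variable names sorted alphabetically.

Block summaries:
  B0: def={a,e,p,t} ue=∅
  B1: def={p} ue=∅
  B2: def={p,t} ue={p,t}
  B3: def={e} ue={e,t}
  B4: def={w} ue=∅
  B5: def={z} ue=∅
  B6: def={p,z} ue=∅
  B7: def={p} ue={e,p,t}
  B8: def={e} ue={a}

Live sets:
  B0: in=∅ out={a,e,p,t}
  B1: in=∅ out=∅
  B2: in={a,e,p,t} out={a,e,p,t}
  B3: in={a,e,p,t} out={a,e,p,t}
  B4: in={a,e,t} out={a,e,t}
  B5: in={a,e,p,t} out={a,e,p,t}
  B6: in={a,e,t} out={a,e,p,t}
  B7: in={a,e,p,t} out={a}
  B8: in={a} out=∅

live-out(B0) = ["a", "e", "p", "t"]

Answer: ["a", "e", "p", "t"]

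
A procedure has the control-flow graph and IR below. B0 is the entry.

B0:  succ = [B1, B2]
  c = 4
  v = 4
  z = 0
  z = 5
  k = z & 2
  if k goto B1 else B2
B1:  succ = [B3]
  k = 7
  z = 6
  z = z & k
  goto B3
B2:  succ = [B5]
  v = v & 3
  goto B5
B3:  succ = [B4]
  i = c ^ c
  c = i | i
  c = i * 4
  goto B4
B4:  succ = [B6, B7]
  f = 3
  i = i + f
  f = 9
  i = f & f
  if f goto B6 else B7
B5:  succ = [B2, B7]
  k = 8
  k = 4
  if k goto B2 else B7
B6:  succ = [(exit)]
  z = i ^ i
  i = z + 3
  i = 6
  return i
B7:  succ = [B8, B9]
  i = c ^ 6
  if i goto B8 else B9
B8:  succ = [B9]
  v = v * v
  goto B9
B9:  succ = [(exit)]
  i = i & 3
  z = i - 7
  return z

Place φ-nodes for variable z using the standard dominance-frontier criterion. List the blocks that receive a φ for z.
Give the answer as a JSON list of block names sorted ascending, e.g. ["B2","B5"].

idom tree: B1←B0 B2←B0 B3←B1 B4←B3 B5←B2 B6←B4 B7←B0 B8←B7 B9←B7
Join-block Dom:
  B2: preds {B0,B5}: {B0} ∩ {B0,B2,B5} = {B0}; idom=B0
  B7: preds {B4,B5}: {B0,B1,B3,B4} ∩ {B0,B2,B5} = {B0}; idom=B0
  B9: preds {B7,B8}: {B0,B7} ∩ {B0,B7,B8} = {B0,B7}; idom=B7

DF derivation:
  B2←B0: walk · to B0
  B2←B5: walk B5→B2 to B0
  B7←B4: walk B4→B3→B1 to B0
  B7←B5: walk B5→B2 to B0
  B9←B7: walk · to B7
  B9←B8: walk B8 to B7
  B0: DF=∅
  B1: DF={B7}
  B2: DF={B2,B7}
  B3: DF={B7}
  B4: DF={B7}
  B5: DF={B2,B7}
  B6: DF=∅
  B7: DF=∅
  B8: DF={B9}
  B9: DF=∅

φ for z: defs {B0,B1,B6,B9}
  DF⁺ = {B7}

Answer: ["B7"]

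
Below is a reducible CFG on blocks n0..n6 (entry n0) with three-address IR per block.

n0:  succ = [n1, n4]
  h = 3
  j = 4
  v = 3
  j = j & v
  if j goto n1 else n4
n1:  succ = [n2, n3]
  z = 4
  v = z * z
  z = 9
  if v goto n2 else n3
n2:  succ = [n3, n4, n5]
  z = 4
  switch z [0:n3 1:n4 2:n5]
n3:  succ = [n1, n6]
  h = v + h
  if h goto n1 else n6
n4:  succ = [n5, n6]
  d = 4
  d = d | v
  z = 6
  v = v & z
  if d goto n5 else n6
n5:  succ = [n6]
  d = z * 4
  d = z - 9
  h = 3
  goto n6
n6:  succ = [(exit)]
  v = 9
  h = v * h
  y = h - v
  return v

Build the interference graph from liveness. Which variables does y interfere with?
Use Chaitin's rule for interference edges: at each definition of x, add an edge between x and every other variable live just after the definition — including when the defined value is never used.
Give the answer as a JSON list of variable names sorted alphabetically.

Answer: ["v"]

Derivation:
Block summaries:
  n0: def={h,j,v} ue=∅
  n1: def={v,z} ue=∅
  n2: def={z} ue=∅
  n3: def={h} ue={h,v}
  n4: def={d,v,z} ue={v}
  n5: def={d,h} ue={z}
  n6: def={h,v,y} ue={h}

Live sets:
  n0 li=∅ lo={h,v}
  n1 li={h} lo={h,v}
  n2 li={h,v} lo={h,v,z}
  n3 li={h,v} lo={h}
  n4 li={h,v} lo={h,z}
  n5 li={z} lo={h}
  n6 li={h} lo=∅

Interference:
  d — {h,v,z}
  h — {d,j,v,z}
  j — {h,v}
  v — {d,h,j,y,z}
  y — {v}
  z — {d,h,v}

N(y) = ["v"]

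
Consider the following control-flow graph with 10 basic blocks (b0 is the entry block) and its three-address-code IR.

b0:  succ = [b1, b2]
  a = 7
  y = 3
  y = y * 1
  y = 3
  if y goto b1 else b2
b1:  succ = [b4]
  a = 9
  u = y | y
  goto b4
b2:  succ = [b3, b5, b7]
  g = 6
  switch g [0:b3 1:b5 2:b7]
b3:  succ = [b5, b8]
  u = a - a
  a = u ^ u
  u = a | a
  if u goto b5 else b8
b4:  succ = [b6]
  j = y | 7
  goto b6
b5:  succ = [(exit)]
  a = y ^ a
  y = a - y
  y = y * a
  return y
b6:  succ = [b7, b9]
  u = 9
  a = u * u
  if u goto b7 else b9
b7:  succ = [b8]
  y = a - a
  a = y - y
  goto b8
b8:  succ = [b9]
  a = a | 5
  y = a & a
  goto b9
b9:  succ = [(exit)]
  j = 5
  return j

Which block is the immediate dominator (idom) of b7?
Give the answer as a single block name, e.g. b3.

idom tree: b1←b0 b2←b0 b3←b2 b4←b1 b5←b2 b6←b4 b7←b0 b8←b0 b9←b0
Dom at joins:
  b5: preds {b2,b3}: {b0,b2} ∩ {b0,b2,b3} = {b0,b2}; idom=b2
  b7: preds {b2,b6}: {b0,b2} ∩ {b0,b1,b4,b6} = {b0}; idom=b0
  b8: preds {b3,b7}: {b0,b2,b3} ∩ {b0,b7} = {b0}; idom=b0
  b9: preds {b6,b8}: {b0,b1,b4,b6} ∩ {b0,b8} = {b0}; idom=b0

idom(b7) = b0

Answer: b0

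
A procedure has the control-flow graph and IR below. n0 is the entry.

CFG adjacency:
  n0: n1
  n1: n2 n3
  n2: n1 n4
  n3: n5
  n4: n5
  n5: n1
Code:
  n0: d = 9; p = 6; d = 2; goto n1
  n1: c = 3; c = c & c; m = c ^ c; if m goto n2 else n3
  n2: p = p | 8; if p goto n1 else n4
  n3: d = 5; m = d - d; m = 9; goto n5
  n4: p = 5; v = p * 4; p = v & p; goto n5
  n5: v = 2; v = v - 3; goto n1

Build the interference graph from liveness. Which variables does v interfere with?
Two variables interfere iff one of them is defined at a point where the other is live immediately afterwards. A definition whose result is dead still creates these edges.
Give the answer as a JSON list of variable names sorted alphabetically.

Answer: ["p"]

Derivation:
Block summaries:
  n0: {d,p} / ∅
  n1: {c,m} / ∅
  n2: {p} / {p}
  n3: {d,m} / ∅
  n4: {p,v} / ∅
  n5: {v} / ∅

Liveness:
  n0: in=∅ out={p}
  n1: in={p} out={p}
  n2: in={p} out={p}
  n3: in={p} out={p}
  n4: in=∅ out={p}
  n5: in={p} out={p}

Conflict graph:
  c — {p}
  d — {p}
  m — {p}
  p — {c,d,m,v}
  v — {p}

N(v) = ["p"]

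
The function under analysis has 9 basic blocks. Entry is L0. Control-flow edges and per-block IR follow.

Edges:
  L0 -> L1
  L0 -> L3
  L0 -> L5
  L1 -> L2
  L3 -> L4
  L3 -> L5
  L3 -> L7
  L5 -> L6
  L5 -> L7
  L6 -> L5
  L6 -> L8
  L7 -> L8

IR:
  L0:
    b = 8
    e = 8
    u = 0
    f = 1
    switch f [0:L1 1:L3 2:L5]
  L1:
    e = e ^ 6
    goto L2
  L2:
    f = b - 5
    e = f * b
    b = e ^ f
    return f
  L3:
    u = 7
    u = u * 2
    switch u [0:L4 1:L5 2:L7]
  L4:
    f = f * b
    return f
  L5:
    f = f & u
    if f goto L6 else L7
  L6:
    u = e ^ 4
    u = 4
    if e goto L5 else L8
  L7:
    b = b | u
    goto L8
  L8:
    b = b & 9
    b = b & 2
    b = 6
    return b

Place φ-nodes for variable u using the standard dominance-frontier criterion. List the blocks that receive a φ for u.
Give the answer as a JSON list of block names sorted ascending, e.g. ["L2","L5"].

Answer: ["L5", "L7", "L8"]

Working:
idom tree: L1←L0 L2←L1 L3←L0 L4←L3 L5←L0 L6←L5 L7←L0 L8←L0
Dom∩ at merges:
  L5: preds {L0,L3,L6}: {L0} ∩ {L0,L3} ∩ {L0,L5,L6} = {L0}; idom=L0
  L7: preds {L3,L5}: {L0,L3} ∩ {L0,L5} = {L0}; idom=L0
  L8: preds {L6,L7}: {L0,L5,L6} ∩ {L0,L7} = {L0}; idom=L0

Frontier:
  join L5 pred L0: · stop@L0
  join L5 pred L3: L3 stop@L0
  join L5 pred L6: L6→L5 stop@L0
  join L7 pred L3: L3 stop@L0
  join L7 pred L5: L5 stop@L0
  join L8 pred L6: L6→L5 stop@L0
  join L8 pred L7: L7 stop@L0
  L0: DF=∅
  L1: DF=∅
  L2: DF=∅
  L3: DF={L5,L7}
  L4: DF=∅
  L5: DF={L5,L7,L8}
  L6: DF={L5,L8}
  L7: DF={L8}
  L8: DF=∅

φ for u: defs {L0,L3,L6}
  DF⁺ = {L5,L7,L8}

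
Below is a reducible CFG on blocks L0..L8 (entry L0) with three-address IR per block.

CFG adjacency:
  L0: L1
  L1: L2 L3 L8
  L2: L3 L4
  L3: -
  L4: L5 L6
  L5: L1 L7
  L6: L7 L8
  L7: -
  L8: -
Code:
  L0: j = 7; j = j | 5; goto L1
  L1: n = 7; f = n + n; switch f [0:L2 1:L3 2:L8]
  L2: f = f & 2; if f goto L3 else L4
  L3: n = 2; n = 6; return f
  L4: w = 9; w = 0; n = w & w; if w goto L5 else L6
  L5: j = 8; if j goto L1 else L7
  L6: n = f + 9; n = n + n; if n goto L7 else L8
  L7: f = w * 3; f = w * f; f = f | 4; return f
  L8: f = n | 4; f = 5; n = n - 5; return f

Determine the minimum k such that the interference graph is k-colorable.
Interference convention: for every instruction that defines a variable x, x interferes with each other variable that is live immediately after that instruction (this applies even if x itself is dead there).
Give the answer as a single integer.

Block summaries:
  L0: def={j} ue=∅
  L1: def={f,n} ue=∅
  L2: def={f} ue={f}
  L3: def={n} ue={f}
  L4: def={n,w} ue=∅
  L5: def={j} ue=∅
  L6: def={n} ue={f}
  L7: def={f} ue={w}
  L8: def={f,n} ue={n}

Live sets:
  live L0: ∅→∅
  live L1: ∅→{f,n}
  live L2: {f}→{f}
  live L3: {f}→∅
  live L4: {f}→{f,w}
  live L5: {w}→{w}
  live L6: {f,w}→{n,w}
  live L7: {w}→∅
  live L8: {n}→∅

Interfere edges:
  f — {n,w}
  j — {w}
  n — {f,w}
  w — {f,j,n}

Colouring:
  {f,n,w} pairwise interfere (3-clique) ⇒ χ ≥ 3
  assign f→c1 j→c1 n→c2 w→c0 — no edge inside a register ⇒ χ ≤ 3
  χ = 3

Answer: 3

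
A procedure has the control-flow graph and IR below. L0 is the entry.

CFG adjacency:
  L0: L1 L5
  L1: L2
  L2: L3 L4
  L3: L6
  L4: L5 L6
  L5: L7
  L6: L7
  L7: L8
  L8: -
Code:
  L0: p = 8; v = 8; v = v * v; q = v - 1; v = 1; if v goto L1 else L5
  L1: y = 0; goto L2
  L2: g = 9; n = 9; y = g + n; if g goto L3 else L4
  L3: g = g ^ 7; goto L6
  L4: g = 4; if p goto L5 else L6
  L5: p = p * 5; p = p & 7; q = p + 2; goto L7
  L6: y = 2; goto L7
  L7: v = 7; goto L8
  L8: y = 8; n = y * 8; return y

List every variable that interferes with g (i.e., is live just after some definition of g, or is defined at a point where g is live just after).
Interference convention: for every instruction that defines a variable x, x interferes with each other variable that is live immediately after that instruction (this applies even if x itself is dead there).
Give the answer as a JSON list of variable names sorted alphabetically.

Answer: ["n", "p", "y"]

Derivation:
def/use:
  L0 def {p,q,v} use ∅
  L1 def {y} use ∅
  L2 def {g,n,y} use ∅
  L3 def {g} use {g}
  L4 def {g} use {p}
  L5 def {p,q} use {p}
  L6 def {y} use ∅
  L7 def {v} use ∅
  L8 def {n,y} use ∅

Backward fixpoint:
  L0 li=∅ lo={p}
  L1 li={p} lo={p}
  L2 li={p} lo={g,p}
  L3 li={g} lo=∅
  L4 li={p} lo={p}
  L5 li={p} lo=∅
  L6 li=∅ lo=∅
  L7 li=∅ lo=∅
  L8 li=∅ lo=∅

Interfere edges:
  g↔{n,p,y}
  n↔{g,p,y}
  p↔{g,n,q,v,y}
  q↔{p}
  v↔{p}
  y↔{g,n,p}

N(g) = ["n", "p", "y"]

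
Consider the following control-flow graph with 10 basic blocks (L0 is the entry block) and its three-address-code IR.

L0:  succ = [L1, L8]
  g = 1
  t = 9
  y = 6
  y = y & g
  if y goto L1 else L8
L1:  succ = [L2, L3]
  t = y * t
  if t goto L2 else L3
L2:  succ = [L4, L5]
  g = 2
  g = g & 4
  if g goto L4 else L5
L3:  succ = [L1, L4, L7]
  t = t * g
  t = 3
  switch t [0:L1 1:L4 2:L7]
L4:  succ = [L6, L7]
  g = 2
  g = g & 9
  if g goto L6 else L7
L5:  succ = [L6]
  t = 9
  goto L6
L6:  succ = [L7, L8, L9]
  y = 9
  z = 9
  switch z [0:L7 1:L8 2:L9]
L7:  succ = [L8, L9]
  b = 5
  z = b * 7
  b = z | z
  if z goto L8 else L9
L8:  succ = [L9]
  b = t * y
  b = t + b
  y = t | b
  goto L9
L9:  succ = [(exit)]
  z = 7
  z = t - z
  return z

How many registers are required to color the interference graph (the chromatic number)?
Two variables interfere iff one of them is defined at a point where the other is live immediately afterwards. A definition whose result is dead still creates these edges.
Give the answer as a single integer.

Per-block:
  L0: def={g,t,y} ue=∅
  L1: def={t} ue={t,y}
  L2: def={g} ue=∅
  L3: def={t} ue={g,t}
  L4: def={g} ue=∅
  L5: def={t} ue=∅
  L6: def={y,z} ue=∅
  L7: def={b,z} ue=∅
  L8: def={b,y} ue={t,y}
  L9: def={z} ue={t}

Live sets:
  L0 li=∅ lo={g,t,y}
  L1 li={g,t,y} lo={g,t,y}
  L2 li={t,y} lo={t,y}
  L3 li={g,t,y} lo={g,t,y}
  L4 li={t,y} lo={t,y}
  L5 li=∅ lo={t}
  L6 li={t} lo={t,y}
  L7 li={t,y} lo={t,y}
  L8 li={t,y} lo={t}
  L9 li={t} lo=∅

Interference:
  b: {t,y,z}
  g: {t,y}
  t: {b,g,y,z}
  y: {b,g,t,z}
  z: {b,t,y}

Colouring:
  clique {b,t,y,z} ⇒ need ≥ 4
  4-colouring: r0={t}  r1={y}  r2={b,g}  r3={z}
  χ = 4

Answer: 4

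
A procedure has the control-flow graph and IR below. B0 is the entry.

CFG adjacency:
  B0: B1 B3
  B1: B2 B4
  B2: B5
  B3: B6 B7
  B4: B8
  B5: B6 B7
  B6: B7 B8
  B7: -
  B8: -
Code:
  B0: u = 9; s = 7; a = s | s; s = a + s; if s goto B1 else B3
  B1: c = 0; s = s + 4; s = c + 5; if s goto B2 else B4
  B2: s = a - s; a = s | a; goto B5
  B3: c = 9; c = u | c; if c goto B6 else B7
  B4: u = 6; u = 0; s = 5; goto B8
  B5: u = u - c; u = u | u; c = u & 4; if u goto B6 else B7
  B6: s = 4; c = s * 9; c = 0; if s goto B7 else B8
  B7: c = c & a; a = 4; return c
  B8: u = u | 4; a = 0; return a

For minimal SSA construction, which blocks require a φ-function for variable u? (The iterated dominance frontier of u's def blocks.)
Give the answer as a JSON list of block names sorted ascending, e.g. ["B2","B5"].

idom tree: B1←B0 B2←B1 B3←B0 B4←B1 B5←B2 B6←B0 B7←B0 B8←B0
Join-block Dom:
  B6: preds {B3,B5}: {B0,B3} ∩ {B0,B1,B2,B5} = {B0}; idom=B0
  B7: preds {B3,B5,B6}: {B0,B3} ∩ {B0,B1,B2,B5} ∩ {B0,B6} = {B0}; idom=B0
  B8: preds {B4,B6}: {B0,B1,B4} ∩ {B0,B6} = {B0}; idom=B0

Frontier:
  B6←B3: walk B3 to B0
  B6←B5: walk B5→B2→B1 to B0
  B7←B3: walk B3 to B0
  B7←B5: walk B5→B2→B1 to B0
  B7←B6: walk B6 to B0
  B8←B4: walk B4→B1 to B0
  B8←B6: walk B6 to B0
  B0 → ∅
  B1 → {B6,B7,B8}
  B2 → {B6,B7}
  B3 → {B6,B7}
  B4 → {B8}
  B5 → {B6,B7}
  B6 → {B7,B8}
  B7 → ∅
  B8 → ∅

φ for u: defs {B0,B4,B5,B8}
  DF⁺ = {B6,B7,B8}

Answer: ["B6", "B7", "B8"]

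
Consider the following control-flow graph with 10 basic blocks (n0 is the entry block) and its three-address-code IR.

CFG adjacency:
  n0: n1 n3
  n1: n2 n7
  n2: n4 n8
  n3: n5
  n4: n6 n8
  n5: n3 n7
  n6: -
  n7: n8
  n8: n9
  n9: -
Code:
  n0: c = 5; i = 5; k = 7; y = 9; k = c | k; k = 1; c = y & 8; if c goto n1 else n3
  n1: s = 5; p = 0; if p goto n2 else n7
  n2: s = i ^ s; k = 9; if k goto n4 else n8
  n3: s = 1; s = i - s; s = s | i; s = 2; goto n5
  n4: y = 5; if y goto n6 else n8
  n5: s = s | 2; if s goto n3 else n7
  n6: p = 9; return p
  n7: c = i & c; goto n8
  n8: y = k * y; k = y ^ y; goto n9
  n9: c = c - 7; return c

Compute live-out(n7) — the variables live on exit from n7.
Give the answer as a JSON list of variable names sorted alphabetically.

Per-block:
  n0: def={c,i,k,y} ue=∅
  n1: def={p,s} ue=∅
  n2: def={k,s} ue={i,s}
  n3: def={s} ue={i}
  n4: def={y} ue=∅
  n5: def={s} ue={s}
  n6: def={p} ue=∅
  n7: def={c} ue={c,i}
  n8: def={k,y} ue={k,y}
  n9: def={c} ue={c}

Backward fixpoint:
  n0: in=∅ out={c,i,k,y}
  n1: in={c,i,k,y} out={c,i,k,s,y}
  n2: in={c,i,s,y} out={c,k,y}
  n3: in={c,i,k,y} out={c,i,k,s,y}
  n4: in={c,k} out={c,k,y}
  n5: in={c,i,k,s,y} out={c,i,k,y}
  n6: in=∅ out=∅
  n7: in={c,i,k,y} out={c,k,y}
  n8: in={c,k,y} out={c}
  n9: in={c} out=∅

live-out(n7) = ["c", "k", "y"]

Answer: ["c", "k", "y"]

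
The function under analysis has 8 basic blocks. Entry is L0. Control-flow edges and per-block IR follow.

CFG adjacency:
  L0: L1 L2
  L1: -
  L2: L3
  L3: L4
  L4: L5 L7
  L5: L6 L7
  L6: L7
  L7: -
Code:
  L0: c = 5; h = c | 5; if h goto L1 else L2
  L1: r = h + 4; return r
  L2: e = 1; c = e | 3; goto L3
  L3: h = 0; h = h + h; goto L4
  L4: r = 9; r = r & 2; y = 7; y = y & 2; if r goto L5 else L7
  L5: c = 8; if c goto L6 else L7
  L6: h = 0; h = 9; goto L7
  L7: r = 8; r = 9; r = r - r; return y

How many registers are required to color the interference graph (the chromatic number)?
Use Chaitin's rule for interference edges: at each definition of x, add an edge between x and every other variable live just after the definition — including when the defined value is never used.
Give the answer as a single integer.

Answer: 2

Derivation:
Block summaries:
  L0 def {c,h} use ∅
  L1 def {r} use {h}
  L2 def {c,e} use ∅
  L3 def {h} use ∅
  L4 def {r,y} use ∅
  L5 def {c} use ∅
  L6 def {h} use ∅
  L7 def {r} use {y}

Liveness:
  live L0: ∅→{h}
  live L1: {h}→∅
  live L2: ∅→∅
  live L3: ∅→∅
  live L4: ∅→{y}
  live L5: {y}→{y}
  live L6: {y}→{y}
  live L7: {y}→∅

Interfere edges:
  c↔{y}
  e↔∅
  h↔{y}
  r↔{y}
  y↔{c,h,r}

Chromatic number:
  lower bound: {c,y} mutually conflict ⇒ χ ≥ 2
  assign c→c1 e→c0 h→c1 r→c1 y→c0 — no edge inside a register ⇒ χ ≤ 2
  χ = 2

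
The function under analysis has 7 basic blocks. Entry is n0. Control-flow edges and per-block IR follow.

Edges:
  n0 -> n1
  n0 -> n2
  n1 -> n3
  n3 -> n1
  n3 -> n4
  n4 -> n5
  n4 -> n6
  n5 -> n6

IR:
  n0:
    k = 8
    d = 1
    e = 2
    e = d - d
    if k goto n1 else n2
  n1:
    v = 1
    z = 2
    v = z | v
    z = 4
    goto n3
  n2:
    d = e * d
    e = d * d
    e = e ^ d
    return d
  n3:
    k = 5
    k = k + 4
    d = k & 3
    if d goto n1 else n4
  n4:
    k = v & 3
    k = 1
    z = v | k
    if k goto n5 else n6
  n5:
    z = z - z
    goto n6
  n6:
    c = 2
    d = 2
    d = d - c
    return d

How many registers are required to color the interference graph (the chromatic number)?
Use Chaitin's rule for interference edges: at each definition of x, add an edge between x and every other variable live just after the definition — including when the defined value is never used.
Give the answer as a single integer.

Answer: 3

Working:
def/use:
  n0 def {d,e,k} use ∅
  n1 def {v,z} use ∅
  n2 def {d,e} use {d,e}
  n3 def {d,k} use ∅
  n4 def {k,z} use {v}
  n5 def {z} use {z}
  n6 def {c,d} use ∅

Live sets:
  live n0: ∅→{d,e}
  live n1: ∅→{v}
  live n2: {d,e}→∅
  live n3: {v}→{v}
  live n4: {v}→{z}
  live n5: {z}→∅
  live n6: ∅→∅

Conflict graph:
  c — {d}
  d — {c,e,k,v}
  e — {d,k}
  k — {d,e,v,z}
  v — {d,k,z}
  z — {k,v}

Colouring:
  clique {d,e,k} ⇒ need ≥ 3
  assign c→c1 d→c0 e→c2 k→c1 v→c2 z→c0 — no edge inside a register ⇒ χ ≤ 3
  χ = 3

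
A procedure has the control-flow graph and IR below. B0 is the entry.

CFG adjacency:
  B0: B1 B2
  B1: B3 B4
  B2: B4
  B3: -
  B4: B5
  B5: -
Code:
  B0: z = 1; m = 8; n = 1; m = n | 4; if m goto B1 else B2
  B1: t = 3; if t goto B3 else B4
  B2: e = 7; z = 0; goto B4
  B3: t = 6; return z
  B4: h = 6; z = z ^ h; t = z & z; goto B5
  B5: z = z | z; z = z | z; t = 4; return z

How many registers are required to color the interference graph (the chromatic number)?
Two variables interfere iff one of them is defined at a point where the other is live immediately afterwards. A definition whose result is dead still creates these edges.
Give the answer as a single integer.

Per-block:
  B0 def {m,n,z} use ∅
  B1 def {t} use ∅
  B2 def {e,z} use ∅
  B3 def {t} use {z}
  B4 def {h,t,z} use {z}
  B5 def {t,z} use {z}

Liveness:
  live B0: ∅→{z}
  live B1: {z}→{z}
  live B2: ∅→{z}
  live B3: {z}→∅
  live B4: {z}→{z}
  live B5: {z}→∅

Interfere edges:
  e — ∅
  h — {z}
  m — {z}
  n — {z}
  t — {z}
  z — {h,m,n,t}

Colouring:
  clique {h,z} ⇒ need ≥ 2
  assign e→R0 h→R1 m→R1 n→R1 t→R1 z→R0 — no edge inside a register ⇒ χ ≤ 2
  χ = 2

Answer: 2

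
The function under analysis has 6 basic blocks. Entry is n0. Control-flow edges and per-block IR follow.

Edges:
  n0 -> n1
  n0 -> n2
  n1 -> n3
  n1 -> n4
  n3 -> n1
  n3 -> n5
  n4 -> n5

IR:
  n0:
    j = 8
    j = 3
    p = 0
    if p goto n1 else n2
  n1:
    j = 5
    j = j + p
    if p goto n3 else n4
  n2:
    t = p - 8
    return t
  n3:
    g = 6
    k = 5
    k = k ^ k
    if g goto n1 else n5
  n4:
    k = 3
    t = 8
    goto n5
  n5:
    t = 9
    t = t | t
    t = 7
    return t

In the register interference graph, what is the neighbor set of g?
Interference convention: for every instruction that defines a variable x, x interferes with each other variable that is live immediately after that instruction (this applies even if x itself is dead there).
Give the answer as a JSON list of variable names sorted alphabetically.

Answer: ["k", "p"]

Working:
def/use:
  n0: {j,p} / ∅
  n1: {j} / {p}
  n2: {t} / {p}
  n3: {g,k} / ∅
  n4: {k,t} / ∅
  n5: {t} / ∅

Liveness:
  n0 li=∅ lo={p}
  n1 li={p} lo={p}
  n2 li={p} lo=∅
  n3 li={p} lo={p}
  n4 li=∅ lo=∅
  n5 li=∅ lo=∅

Interfere edges:
  g↔{k,p}
  j↔{p}
  k↔{g,p}
  p↔{g,j,k}
  t↔∅

N(g) = ["k", "p"]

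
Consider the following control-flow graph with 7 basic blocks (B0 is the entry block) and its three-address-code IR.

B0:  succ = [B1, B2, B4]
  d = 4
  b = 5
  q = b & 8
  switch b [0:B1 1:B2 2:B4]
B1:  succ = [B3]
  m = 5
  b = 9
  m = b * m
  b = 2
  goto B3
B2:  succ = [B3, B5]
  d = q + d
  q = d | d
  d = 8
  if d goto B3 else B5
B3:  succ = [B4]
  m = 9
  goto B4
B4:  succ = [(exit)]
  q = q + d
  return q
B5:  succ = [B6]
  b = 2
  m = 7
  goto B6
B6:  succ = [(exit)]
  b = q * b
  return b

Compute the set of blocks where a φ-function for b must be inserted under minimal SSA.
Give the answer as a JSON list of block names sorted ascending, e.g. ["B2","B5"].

idom tree: B1←B0 B2←B0 B3←B0 B4←B0 B5←B2 B6←B5
Dom at joins:
  B3: preds {B1,B2}: {B0,B1} ∩ {B0,B2} = {B0}; idom=B0
  B4: preds {B0,B3}: {B0} ∩ {B0,B3} = {B0}; idom=B0

DF walk-up:
  join B3 pred B1: B1 stop@B0
  join B3 pred B2: B2 stop@B0
  join B4 pred B0: · stop@B0
  join B4 pred B3: B3 stop@B0
  B0: DF=∅
  B1: DF={B3}
  B2: DF={B3}
  B3: DF={B4}
  B4: DF=∅
  B5: DF=∅
  B6: DF=∅

φ for b: defs {B0,B1,B5,B6}
  DF⁺ = {B3,B4}

Answer: ["B3", "B4"]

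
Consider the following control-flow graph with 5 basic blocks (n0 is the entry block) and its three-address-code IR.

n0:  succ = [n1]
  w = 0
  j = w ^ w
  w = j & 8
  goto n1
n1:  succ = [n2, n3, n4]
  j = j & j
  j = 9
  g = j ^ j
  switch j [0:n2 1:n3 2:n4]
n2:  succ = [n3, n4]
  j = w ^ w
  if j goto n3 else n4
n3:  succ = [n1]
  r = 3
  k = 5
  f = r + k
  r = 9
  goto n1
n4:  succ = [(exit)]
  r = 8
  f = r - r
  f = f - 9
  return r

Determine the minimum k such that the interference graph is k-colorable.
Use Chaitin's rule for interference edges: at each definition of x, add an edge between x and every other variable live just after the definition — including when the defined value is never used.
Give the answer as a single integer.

Answer: 4

Analysis:
def/use:
  n0: {j,w} / ∅
  n1: {g,j} / {j}
  n2: {j} / {w}
  n3: {f,k,r} / ∅
  n4: {f,r} / ∅

Backward fixpoint:
  n0 li=∅ lo={j,w}
  n1 li={j,w} lo={j,w}
  n2 li={w} lo={j,w}
  n3 li={j,w} lo={j,w}
  n4 li=∅ lo=∅

Interfere edges:
  f↔{j,r,w}
  g↔{j,w}
  j↔{f,g,k,r,w}
  k↔{j,r,w}
  r↔{f,j,k,w}
  w↔{f,g,j,k,r}

Registers:
  clique {f,j,r,w} ⇒ need ≥ 4
  4-colouring: R0={j}  R1={w}  R2={g,r}  R3={f,k}
  χ = 4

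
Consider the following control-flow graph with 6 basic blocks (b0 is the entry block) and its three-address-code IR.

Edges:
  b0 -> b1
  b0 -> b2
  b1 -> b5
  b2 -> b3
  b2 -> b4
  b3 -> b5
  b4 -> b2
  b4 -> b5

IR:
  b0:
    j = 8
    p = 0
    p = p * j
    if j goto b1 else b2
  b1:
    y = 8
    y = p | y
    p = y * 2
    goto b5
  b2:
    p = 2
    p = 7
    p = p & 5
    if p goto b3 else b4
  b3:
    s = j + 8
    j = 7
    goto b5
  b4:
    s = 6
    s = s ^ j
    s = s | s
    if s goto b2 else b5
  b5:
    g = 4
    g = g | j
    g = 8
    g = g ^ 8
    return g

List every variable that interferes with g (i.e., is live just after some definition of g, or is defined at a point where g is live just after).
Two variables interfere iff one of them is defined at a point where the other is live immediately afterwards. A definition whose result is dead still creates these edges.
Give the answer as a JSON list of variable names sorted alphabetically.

Answer: ["j"]

Analysis:
Block summaries:
  b0: {j,p} / ∅
  b1: {p,y} / {p}
  b2: {p} / ∅
  b3: {j,s} / {j}
  b4: {s} / {j}
  b5: {g} / {j}

Liveness:
  b0: in=∅ out={j,p}
  b1: in={j,p} out={j}
  b2: in={j} out={j}
  b3: in={j} out={j}
  b4: in={j} out={j}
  b5: in={j} out=∅

Conflict graph:
  g: {j}
  j: {g,p,s,y}
  p: {j,y}
  s: {j}
  y: {j,p}

N(g) = ["j"]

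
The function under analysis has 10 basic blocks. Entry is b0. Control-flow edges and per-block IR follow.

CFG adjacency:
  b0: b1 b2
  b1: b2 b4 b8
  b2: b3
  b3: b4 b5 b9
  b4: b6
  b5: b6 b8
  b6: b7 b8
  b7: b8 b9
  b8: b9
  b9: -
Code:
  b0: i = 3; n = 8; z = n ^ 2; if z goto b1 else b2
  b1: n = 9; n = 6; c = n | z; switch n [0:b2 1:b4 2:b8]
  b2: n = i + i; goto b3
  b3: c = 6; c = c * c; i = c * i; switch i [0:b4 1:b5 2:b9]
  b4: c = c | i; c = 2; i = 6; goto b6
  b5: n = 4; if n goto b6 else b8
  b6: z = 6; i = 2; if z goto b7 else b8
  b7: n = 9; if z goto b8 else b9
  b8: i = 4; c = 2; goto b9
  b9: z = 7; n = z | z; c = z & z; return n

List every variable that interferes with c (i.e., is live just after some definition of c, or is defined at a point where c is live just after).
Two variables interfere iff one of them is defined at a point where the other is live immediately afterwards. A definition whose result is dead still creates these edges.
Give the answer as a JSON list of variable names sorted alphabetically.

Answer: ["i", "n"]

Analysis:
Block summaries:
  b0: def={i,n,z} ue=∅
  b1: def={c,n} ue={z}
  b2: def={n} ue={i}
  b3: def={c,i} ue={i}
  b4: def={c,i} ue={c,i}
  b5: def={n} ue=∅
  b6: def={i,z} ue=∅
  b7: def={n} ue={z}
  b8: def={c,i} ue=∅
  b9: def={c,n,z} ue=∅

Backward fixpoint:
  b0 li=∅ lo={i,z}
  b1 li={i,z} lo={c,i}
  b2 li={i} lo={i}
  b3 li={i} lo={c,i}
  b4 li={c,i} lo=∅
  b5 li=∅ lo=∅
  b6 li=∅ lo={z}
  b7 li={z} lo=∅
  b8 li=∅ lo=∅
  b9 li=∅ lo=∅

Conflict graph:
  c: {i,n}
  i: {c,n,z}
  n: {c,i,z}
  z: {i,n}

N(c) = ["i", "n"]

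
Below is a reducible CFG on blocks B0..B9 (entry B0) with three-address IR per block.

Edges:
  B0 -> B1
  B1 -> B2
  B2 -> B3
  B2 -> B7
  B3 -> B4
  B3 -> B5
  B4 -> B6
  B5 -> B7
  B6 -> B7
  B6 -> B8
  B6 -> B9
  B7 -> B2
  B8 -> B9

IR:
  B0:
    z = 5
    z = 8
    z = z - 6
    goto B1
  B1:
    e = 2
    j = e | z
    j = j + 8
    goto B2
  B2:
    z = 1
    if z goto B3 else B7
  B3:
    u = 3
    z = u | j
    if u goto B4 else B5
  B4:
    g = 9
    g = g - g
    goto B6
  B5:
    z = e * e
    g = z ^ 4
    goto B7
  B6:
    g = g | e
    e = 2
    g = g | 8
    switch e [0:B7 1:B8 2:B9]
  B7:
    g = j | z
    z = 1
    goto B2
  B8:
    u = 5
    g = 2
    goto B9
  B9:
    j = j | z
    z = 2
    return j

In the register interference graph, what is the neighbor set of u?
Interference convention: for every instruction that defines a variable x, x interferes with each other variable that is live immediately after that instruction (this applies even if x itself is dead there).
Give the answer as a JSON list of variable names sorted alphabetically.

Block summaries:
  B0: def={z} ue=∅
  B1: def={e,j} ue={z}
  B2: def={z} ue=∅
  B3: def={u,z} ue={j}
  B4: def={g} ue=∅
  B5: def={g,z} ue={e}
  B6: def={e,g} ue={e,g}
  B7: def={g,z} ue={j,z}
  B8: def={g,u} ue=∅
  B9: def={j,z} ue={j,z}

Liveness:
  live B0: ∅→{z}
  live B1: {z}→{e,j}
  live B2: {e,j}→{e,j,z}
  live B3: {e,j}→{e,j,z}
  live B4: {e,j,z}→{e,g,j,z}
  live B5: {e,j}→{e,j,z}
  live B6: {e,g,j,z}→{e,j,z}
  live B7: {e,j,z}→{e,j}
  live B8: {j,z}→{j,z}
  live B9: {j,z}→∅

Conflict graph:
  e↔{g,j,u,z}
  g↔{e,j,z}
  j↔{e,g,u,z}
  u↔{e,j,z}
  z↔{e,g,j,u}

N(u) = ["e", "j", "z"]

Answer: ["e", "j", "z"]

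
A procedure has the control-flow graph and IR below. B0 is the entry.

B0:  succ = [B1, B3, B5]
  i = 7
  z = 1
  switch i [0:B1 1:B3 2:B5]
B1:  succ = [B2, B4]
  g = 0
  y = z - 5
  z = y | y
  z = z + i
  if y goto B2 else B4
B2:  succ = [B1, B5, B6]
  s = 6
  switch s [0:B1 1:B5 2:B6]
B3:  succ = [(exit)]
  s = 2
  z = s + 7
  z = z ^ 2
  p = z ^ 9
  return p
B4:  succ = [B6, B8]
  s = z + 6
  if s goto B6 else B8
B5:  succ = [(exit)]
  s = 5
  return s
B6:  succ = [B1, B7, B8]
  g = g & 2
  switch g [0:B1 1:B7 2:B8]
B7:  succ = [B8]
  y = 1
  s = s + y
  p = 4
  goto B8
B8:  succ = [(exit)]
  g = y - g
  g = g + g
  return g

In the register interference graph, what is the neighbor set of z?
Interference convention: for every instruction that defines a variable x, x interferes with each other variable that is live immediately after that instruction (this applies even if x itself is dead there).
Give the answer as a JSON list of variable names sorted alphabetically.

def/use:
  B0: {i,z} / ∅
  B1: {g,y,z} / {i,z}
  B2: {s} / ∅
  B3: {p,s,z} / ∅
  B4: {s} / {z}
  B5: {s} / ∅
  B6: {g} / {g}
  B7: {p,s,y} / {s}
  B8: {g} / {g,y}

Liveness:
  live B0: ∅→{i,z}
  live B1: {i,z}→{g,i,y,z}
  live B2: {g,i,y,z}→{g,i,s,y,z}
  live B3: ∅→∅
  live B4: {g,i,y,z}→{g,i,s,y,z}
  live B5: ∅→∅
  live B6: {g,i,s,y,z}→{g,i,s,y,z}
  live B7: {g,s}→{g,y}
  live B8: {g,y}→∅

Interfere edges:
  g — {i,p,s,y,z}
  i — {g,s,y,z}
  p — {g,y}
  s — {g,i,y,z}
  y — {g,i,p,s,z}
  z — {g,i,s,y}

N(z) = ["g", "i", "s", "y"]

Answer: ["g", "i", "s", "y"]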